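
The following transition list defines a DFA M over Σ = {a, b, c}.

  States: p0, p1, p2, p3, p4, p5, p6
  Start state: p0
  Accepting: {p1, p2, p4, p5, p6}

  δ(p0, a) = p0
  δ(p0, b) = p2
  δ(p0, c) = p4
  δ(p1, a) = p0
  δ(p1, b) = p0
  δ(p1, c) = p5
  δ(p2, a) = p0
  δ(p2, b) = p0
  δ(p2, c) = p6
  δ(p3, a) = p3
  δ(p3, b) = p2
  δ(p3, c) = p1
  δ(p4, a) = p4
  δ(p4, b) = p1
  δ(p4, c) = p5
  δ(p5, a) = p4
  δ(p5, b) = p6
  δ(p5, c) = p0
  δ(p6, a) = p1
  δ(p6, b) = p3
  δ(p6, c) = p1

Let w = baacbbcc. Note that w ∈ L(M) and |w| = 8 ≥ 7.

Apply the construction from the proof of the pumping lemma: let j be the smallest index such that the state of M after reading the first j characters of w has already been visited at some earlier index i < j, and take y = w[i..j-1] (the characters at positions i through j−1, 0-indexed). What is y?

Run of M on w = b a a c b b c c:
  step 0: p0  (start)
  step 1: p2  (read b: p0→p2)
  step 2: p0  (read a: p2→p0)   ← first repeat (p0 seen earlier)
  step 3: p0  (read a: p0→p0)
  step 4: p4  (read c: p0→p4)
  step 5: p1  (read b: p4→p1)
  step 6: p0  (read b: p1→p0)
  step 7: p4  (read c: p0→p4)
  step 8: p5  (read c: p4→p5)

So i = 0, j = 2, giving x = w[0:0] = ε, y = w[0:2] = ba, z = w[2:8] = acbbcc.
Check: |xy| = 2 ≤ 7 and |y| = 2 ≥ 1. Reading y takes M from p0 back to p0, so every xyⁱz is accepted.
Since M has 7 states, any run of length ≥ 7 visits 7+1 states, so by pigeonhole some state repeats within the first 7 steps — that repeat gives the pumpable loop.

ba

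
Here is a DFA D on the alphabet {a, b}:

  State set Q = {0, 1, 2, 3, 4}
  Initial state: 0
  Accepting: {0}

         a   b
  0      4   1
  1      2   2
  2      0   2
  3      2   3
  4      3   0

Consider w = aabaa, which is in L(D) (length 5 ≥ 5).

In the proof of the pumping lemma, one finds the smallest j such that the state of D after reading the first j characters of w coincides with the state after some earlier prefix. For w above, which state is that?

State sequence: 0 -a-> 4 -a-> 3 -b-> 3 -a-> 2 -a-> 0
First repeat at step 3: 3 was already visited.

The earliest repeat is at step j = 3: D is in 3, which it already visited at step i = 2.
With |Q| = 5, pigeonhole forces a state repeat no later than step 5; the substring read between the first and second visits to that state can be pumped.

3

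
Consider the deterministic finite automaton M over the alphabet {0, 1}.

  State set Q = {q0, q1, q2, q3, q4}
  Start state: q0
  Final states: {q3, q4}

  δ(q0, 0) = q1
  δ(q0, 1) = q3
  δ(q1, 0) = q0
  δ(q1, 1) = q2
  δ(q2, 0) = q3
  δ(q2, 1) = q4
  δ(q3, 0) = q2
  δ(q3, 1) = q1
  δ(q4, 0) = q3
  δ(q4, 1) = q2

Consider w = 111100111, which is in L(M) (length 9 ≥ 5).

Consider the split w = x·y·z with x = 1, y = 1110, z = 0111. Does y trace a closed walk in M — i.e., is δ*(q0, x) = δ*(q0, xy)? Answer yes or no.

Run of M on the first 5 characters of w = 1 1 1 1 0:
  step 0: q0  (start)
  step 1: q3  (read 1: q0→q3)
  step 2: q1  (read 1: q3→q1)
  step 3: q2  (read 1: q1→q2)
  step 4: q4  (read 1: q2→q4)
  step 5: q3  (read 0: q4→q3)

After x (step 1): q3. After xy (step 5): q3.
They match, so y = 1110 drives M around a cycle from q3 back to itself; pumping y any number of times keeps M in q3 before reading z, and xyⁱz ∈ L(M) for every i ≥ 0.

yes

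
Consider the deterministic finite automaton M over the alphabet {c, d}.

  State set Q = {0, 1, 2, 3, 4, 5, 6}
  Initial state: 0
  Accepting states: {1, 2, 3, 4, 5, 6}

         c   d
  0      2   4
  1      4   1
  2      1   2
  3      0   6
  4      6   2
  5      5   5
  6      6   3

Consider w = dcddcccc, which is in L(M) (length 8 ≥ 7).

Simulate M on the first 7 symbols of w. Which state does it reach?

Run of M on the first 7 characters of w = d c d d c c c:
  step 0: 0  (start)
  step 1: 4  (read d: 0→4)
  step 2: 6  (read c: 4→6)
  step 3: 3  (read d: 6→3)
  step 4: 6  (read d: 3→6)
  step 5: 6  (read c: 6→6)
  step 6: 6  (read c: 6→6)
  step 7: 6  (read c: 6→6)

After reading 7 characters, M is in state 6.

6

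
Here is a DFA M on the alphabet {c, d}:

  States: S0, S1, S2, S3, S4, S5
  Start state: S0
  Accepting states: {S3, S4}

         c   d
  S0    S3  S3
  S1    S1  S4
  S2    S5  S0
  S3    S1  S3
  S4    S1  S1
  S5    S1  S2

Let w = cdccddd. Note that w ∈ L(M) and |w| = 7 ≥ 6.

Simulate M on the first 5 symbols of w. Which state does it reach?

S4

State sequence: S0 -c-> S3 -d-> S3 -c-> S1 -c-> S1 -d-> S4

After reading 5 characters, M is in state S4.
(This kind of state-tracing is the core of the pumping-lemma construction: with 6 states, pigeonhole forces a repeat within the first 6 steps.)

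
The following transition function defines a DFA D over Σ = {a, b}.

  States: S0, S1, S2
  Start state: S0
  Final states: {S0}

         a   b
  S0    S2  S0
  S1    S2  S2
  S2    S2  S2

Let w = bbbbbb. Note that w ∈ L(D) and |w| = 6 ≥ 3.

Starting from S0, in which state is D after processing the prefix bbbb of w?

Run of D on the first 4 characters of w = b b b b:
  step 0: S0  (start)
  step 1: S0  (read b: S0→S0)
  step 2: S0  (read b: S0→S0)
  step 3: S0  (read b: S0→S0)
  step 4: S0  (read b: S0→S0)

After reading 4 characters, D is in state S0.

S0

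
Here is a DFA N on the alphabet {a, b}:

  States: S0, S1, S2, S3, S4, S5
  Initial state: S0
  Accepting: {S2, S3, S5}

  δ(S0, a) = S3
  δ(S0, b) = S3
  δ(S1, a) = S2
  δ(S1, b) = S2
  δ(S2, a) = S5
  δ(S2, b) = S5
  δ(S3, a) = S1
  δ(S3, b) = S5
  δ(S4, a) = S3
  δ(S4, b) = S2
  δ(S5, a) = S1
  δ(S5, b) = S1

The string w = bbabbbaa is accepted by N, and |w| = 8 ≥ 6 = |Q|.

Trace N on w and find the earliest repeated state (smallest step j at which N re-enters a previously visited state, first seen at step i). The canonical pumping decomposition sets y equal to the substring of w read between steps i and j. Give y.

State sequence: S0 -b-> S3 -b-> S5 -a-> S1 -b-> S2 -b-> S5 -b-> S1 -a-> S2 -a-> S5
First repeat at step 5: S5 was already visited.

So i = 2, j = 5, giving x = w[0:2] = bb, y = w[2:5] = abb, z = w[5:8] = baa.
Check: |xy| = 5 ≤ 6 and |y| = 3 ≥ 1. Reading y takes N from S5 back to S5, so every xyⁱz is accepted.

abb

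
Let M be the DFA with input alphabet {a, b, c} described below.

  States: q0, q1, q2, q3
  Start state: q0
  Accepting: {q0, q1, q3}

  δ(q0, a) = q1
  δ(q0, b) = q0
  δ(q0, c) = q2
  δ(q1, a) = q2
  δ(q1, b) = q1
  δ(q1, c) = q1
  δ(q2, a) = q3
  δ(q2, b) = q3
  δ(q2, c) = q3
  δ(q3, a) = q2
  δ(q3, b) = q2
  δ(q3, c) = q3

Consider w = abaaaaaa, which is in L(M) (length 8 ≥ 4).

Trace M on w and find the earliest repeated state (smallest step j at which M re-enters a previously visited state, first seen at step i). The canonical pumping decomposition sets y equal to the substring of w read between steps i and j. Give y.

b

State sequence: q0 -a-> q1 -b-> q1 -a-> q2 -a-> q3 -a-> q2 -a-> q3 -a-> q2 -a-> q3
First repeat at step 2: q1 was already visited.

So i = 1, j = 2, giving x = w[0:1] = a, y = w[1:2] = b, z = w[2:8] = aaaaaa.
Check: |xy| = 2 ≤ 4 and |y| = 1 ≥ 1. Reading y takes M from q1 back to q1, so every xyⁱz is accepted.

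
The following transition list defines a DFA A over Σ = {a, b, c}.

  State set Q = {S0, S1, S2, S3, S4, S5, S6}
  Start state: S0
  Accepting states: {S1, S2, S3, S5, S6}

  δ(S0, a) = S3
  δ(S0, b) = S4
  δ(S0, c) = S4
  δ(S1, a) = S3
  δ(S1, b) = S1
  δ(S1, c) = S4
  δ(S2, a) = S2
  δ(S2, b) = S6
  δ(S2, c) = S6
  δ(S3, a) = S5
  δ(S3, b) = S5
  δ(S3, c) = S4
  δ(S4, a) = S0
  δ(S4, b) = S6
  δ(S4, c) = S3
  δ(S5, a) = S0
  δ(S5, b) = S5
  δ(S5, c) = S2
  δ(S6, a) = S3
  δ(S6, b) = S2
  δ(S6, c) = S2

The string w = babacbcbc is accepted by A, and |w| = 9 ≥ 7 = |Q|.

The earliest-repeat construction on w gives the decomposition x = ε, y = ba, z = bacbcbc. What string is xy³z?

babababacbcbc

xy^3z = ε·ba·ba·ba·bacbcbc = babababacbcbc.
Reading y = ba takes A from S0 back to S0, so after x·y·y·y the machine is still in S0, and z then leads to the accepting state S2. Hence babababacbcbc ∈ L(A).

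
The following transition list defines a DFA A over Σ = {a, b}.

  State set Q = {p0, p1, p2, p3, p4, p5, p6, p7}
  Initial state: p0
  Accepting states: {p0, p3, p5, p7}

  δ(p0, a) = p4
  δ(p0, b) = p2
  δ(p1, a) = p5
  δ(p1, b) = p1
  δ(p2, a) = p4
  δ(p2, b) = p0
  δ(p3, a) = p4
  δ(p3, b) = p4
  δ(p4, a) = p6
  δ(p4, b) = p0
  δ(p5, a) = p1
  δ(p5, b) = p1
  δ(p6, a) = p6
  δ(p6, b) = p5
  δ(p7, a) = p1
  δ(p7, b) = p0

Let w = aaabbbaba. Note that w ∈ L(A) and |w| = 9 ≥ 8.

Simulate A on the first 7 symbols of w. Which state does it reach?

State sequence: p0 -a-> p4 -a-> p6 -a-> p6 -b-> p5 -b-> p1 -b-> p1 -a-> p5

After reading 7 characters, A is in state p5.
(This kind of state-tracing is the core of the pumping-lemma construction: with 8 states, pigeonhole forces a repeat within the first 8 steps.)

p5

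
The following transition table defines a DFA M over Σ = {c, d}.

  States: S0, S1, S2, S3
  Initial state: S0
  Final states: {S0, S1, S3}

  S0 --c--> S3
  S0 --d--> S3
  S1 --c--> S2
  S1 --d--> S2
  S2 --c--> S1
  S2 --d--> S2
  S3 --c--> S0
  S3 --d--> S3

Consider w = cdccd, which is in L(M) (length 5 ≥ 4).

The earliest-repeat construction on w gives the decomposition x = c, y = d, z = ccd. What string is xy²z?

xy^2z = c·d·d·ccd = cddccd.
Reading y = d takes M from S3 back to S3, so after x·y·y the machine is still in S3, and z then leads to the accepting state S3. Hence cddccd ∈ L(M).

cddccd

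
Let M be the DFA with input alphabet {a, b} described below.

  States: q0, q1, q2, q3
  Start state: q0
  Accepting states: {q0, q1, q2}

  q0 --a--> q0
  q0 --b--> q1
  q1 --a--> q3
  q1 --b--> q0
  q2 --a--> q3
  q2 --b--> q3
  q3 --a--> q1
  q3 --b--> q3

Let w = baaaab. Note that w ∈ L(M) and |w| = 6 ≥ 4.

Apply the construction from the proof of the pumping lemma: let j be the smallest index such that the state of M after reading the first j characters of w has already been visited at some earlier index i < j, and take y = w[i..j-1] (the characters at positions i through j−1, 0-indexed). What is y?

aa

Run of M on w = b a a a a b:
  step 0: q0  (start)
  step 1: q1  (read b: q0→q1)
  step 2: q3  (read a: q1→q3)
  step 3: q1  (read a: q3→q1)   ← first repeat (q1 seen earlier)
  step 4: q3  (read a: q1→q3)
  step 5: q1  (read a: q3→q1)
  step 6: q0  (read b: q1→q0)

So i = 1, j = 3, giving x = w[0:1] = b, y = w[1:3] = aa, z = w[3:6] = aab.
Check: |xy| = 3 ≤ 4 and |y| = 2 ≥ 1. Reading y takes M from q1 back to q1, so every xyⁱz is accepted.
Pumping length from the standard proof: p = 4 (the number of states). The repeated state found above gives |xy| = j ≤ 4 and |y| = j − i ≥ 1.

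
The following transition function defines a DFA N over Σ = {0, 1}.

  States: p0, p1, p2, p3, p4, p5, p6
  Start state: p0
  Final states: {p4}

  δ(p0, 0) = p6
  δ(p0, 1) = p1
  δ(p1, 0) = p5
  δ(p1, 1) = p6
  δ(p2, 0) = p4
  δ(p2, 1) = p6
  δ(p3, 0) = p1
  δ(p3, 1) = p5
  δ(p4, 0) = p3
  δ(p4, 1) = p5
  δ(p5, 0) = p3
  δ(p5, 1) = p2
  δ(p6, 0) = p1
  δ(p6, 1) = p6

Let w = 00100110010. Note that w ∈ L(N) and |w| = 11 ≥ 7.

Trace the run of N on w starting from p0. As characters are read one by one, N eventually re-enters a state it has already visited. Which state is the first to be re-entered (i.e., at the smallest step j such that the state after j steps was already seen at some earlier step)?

p6

Run of N on w = 0 0 1 0 0 1 1 0 0 1 0:
  step 0: p0  (start)
  step 1: p6  (read 0: p0→p6)
  step 2: p1  (read 0: p6→p1)
  step 3: p6  (read 1: p1→p6)   ← first repeat (p6 seen earlier)
  step 4: p1  (read 0: p6→p1)
  step 5: p5  (read 0: p1→p5)
  step 6: p2  (read 1: p5→p2)
  step 7: p6  (read 1: p2→p6)
  step 8: p1  (read 0: p6→p1)
  step 9: p5  (read 0: p1→p5)
  step 10: p2  (read 1: p5→p2)
  step 11: p4  (read 0: p2→p4)

The earliest repeat is at step j = 3: N is in p6, which it already visited at step i = 1.
Pumping length from the standard proof: p = 7 (the number of states). The repeated state found above gives |xy| = j ≤ 7 and |y| = j − i ≥ 1.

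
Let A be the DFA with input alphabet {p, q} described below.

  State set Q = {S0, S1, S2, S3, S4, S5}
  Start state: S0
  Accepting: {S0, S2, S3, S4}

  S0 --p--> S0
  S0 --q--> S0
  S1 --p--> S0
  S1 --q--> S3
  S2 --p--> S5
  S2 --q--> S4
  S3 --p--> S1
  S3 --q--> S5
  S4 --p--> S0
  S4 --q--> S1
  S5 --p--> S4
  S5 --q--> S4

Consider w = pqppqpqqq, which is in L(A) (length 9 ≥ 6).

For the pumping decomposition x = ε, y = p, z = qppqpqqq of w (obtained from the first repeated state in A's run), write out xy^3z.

pppqppqpqqq

xy^3z = ε·p·p·p·qppqpqqq = pppqppqpqqq.
Reading y = p takes A from S0 back to S0, so after x·y·y·y the machine is still in S0, and z then leads to the accepting state S0. Hence pppqppqpqqq ∈ L(A).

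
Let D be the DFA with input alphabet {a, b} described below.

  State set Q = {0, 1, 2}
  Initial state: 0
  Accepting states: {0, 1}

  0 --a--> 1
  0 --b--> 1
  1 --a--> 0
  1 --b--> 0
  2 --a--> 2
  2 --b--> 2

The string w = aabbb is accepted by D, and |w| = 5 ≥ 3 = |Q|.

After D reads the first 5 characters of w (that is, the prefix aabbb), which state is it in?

1

Run of D on the first 5 characters of w = a a b b b:
  step 0: 0  (start)
  step 1: 1  (read a: 0→1)
  step 2: 0  (read a: 1→0)
  step 3: 1  (read b: 0→1)
  step 4: 0  (read b: 1→0)
  step 5: 1  (read b: 0→1)

After reading 5 characters, D is in state 1.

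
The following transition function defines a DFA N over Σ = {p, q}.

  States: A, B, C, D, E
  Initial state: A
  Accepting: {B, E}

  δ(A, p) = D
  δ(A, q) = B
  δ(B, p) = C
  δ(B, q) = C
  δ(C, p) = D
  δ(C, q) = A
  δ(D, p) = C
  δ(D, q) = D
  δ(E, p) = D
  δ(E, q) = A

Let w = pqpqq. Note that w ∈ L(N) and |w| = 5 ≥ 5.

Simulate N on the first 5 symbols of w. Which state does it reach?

B

State sequence: A -p-> D -q-> D -p-> C -q-> A -q-> B

After reading 5 characters, N is in state B.
(This kind of state-tracing is the core of the pumping-lemma construction: with 5 states, pigeonhole forces a repeat within the first 5 steps.)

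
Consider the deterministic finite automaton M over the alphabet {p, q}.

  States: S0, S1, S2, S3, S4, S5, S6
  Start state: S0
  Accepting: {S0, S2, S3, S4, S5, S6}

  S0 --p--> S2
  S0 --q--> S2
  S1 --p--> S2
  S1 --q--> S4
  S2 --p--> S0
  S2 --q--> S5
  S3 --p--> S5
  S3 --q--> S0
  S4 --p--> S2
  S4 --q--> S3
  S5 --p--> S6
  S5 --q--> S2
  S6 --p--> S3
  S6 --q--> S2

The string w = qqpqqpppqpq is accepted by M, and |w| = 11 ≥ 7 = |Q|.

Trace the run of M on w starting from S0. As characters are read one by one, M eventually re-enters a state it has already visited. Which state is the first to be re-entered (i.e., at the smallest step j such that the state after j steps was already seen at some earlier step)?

S2

State sequence: S0 -q-> S2 -q-> S5 -p-> S6 -q-> S2 -q-> S5 -p-> S6 -p-> S3 -p-> S5 -q-> S2 -p-> S0 -q-> S2
First repeat at step 4: S2 was already visited.

The earliest repeat is at step j = 4: M is in S2, which it already visited at step i = 1.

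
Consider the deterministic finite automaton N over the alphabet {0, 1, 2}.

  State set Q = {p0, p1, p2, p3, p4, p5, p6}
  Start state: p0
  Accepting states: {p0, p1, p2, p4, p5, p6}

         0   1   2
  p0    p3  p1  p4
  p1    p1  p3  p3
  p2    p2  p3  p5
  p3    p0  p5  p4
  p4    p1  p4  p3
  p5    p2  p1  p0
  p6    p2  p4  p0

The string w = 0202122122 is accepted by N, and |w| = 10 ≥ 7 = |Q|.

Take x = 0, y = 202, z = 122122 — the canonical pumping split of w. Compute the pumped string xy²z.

0202202122122

xy^2z = 0·202·202·122122 = 0202202122122.
Reading y = 202 takes N from p3 back to p3, so after x·y·y the machine is still in p3, and z then leads to the accepting state p4. Hence 0202202122122 ∈ L(N).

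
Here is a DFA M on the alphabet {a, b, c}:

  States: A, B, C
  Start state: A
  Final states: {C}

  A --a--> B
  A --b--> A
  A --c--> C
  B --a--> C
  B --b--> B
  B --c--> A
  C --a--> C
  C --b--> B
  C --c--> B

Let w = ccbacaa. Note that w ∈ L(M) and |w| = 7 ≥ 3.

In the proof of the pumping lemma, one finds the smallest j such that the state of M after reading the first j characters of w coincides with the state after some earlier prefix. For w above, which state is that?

B

Run of M on w = c c b a c a a:
  step 0: A  (start)
  step 1: C  (read c: A→C)
  step 2: B  (read c: C→B)
  step 3: B  (read b: B→B)   ← first repeat (B seen earlier)
  step 4: C  (read a: B→C)
  step 5: B  (read c: C→B)
  step 6: C  (read a: B→C)
  step 7: C  (read a: C→C)

The earliest repeat is at step j = 3: M is in B, which it already visited at step i = 2.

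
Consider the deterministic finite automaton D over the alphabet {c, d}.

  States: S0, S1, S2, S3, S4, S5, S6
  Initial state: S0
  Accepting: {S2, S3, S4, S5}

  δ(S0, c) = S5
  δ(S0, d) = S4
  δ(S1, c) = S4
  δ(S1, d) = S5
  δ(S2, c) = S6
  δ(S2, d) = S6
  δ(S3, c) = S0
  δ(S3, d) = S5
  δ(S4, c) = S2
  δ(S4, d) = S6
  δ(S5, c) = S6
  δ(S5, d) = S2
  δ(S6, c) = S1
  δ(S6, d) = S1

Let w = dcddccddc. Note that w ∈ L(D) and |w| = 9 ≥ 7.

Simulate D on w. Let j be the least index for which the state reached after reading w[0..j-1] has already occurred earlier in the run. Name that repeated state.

S4

State sequence: S0 -d-> S4 -c-> S2 -d-> S6 -d-> S1 -c-> S4 -c-> S2 -d-> S6 -d-> S1 -c-> S4
First repeat at step 5: S4 was already visited.

The earliest repeat is at step j = 5: D is in S4, which it already visited at step i = 1.
Since D has 7 states, any run of length ≥ 7 visits 7+1 states, so by pigeonhole some state repeats within the first 7 steps — that repeat gives the pumpable loop.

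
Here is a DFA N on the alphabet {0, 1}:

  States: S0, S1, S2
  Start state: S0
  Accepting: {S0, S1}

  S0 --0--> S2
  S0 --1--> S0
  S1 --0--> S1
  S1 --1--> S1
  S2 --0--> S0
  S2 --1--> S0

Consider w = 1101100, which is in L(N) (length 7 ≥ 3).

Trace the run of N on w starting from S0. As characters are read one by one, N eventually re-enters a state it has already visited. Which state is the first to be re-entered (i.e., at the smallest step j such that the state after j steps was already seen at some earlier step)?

S0

State sequence: S0 -1-> S0 -1-> S0 -0-> S2 -1-> S0 -1-> S0 -0-> S2 -0-> S0
First repeat at step 1: S0 was already visited.

The earliest repeat is at step j = 1: N is in S0, which it already visited at step i = 0.
The DFA has 3 states, so the proof of the pumping lemma guarantees a repeated state among the first 3+1 visited; the segment between the two visits is the pumpable y.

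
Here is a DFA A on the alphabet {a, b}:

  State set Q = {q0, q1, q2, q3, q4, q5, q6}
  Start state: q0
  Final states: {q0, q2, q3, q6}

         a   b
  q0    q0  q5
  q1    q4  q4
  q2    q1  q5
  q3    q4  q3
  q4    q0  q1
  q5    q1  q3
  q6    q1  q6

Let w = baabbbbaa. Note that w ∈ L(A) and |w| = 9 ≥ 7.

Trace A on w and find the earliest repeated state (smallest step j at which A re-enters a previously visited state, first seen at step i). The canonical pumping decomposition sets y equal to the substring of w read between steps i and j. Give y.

ab

Run of A on w = b a a b b b b a a:
  step 0: q0  (start)
  step 1: q5  (read b: q0→q5)
  step 2: q1  (read a: q5→q1)
  step 3: q4  (read a: q1→q4)
  step 4: q1  (read b: q4→q1)   ← first repeat (q1 seen earlier)
  step 5: q4  (read b: q1→q4)
  step 6: q1  (read b: q4→q1)
  step 7: q4  (read b: q1→q4)
  step 8: q0  (read a: q4→q0)
  step 9: q0  (read a: q0→q0)

So i = 2, j = 4, giving x = w[0:2] = ba, y = w[2:4] = ab, z = w[4:9] = bbbaa.
Check: |xy| = 4 ≤ 7 and |y| = 2 ≥ 1. Reading y takes A from q1 back to q1, so every xyⁱz is accepted.
With |Q| = 7, pigeonhole forces a state repeat no later than step 7; the substring read between the first and second visits to that state can be pumped.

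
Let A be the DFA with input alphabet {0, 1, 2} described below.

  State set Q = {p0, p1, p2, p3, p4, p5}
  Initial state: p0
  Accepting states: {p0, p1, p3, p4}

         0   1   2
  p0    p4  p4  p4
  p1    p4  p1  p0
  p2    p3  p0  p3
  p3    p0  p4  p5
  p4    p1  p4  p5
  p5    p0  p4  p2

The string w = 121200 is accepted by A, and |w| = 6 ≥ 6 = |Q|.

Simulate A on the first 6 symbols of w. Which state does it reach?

p4

State sequence: p0 -1-> p4 -2-> p5 -1-> p4 -2-> p5 -0-> p0 -0-> p4

After reading 6 characters, A is in state p4.
(This kind of state-tracing is the core of the pumping-lemma construction: with 6 states, pigeonhole forces a repeat within the first 6 steps.)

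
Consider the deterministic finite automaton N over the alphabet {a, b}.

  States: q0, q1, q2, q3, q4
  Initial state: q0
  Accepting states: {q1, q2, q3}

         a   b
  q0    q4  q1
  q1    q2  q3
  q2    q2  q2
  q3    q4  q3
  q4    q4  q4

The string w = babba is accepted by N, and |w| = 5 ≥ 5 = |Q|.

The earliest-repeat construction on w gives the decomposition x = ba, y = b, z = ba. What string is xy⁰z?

xy⁰z = xz = ba·ba = baba.
Reading y = b takes N from q2 back to q2, so after x the machine is still in q2, and z then leads to the accepting state q2. Hence baba ∈ L(N).

baba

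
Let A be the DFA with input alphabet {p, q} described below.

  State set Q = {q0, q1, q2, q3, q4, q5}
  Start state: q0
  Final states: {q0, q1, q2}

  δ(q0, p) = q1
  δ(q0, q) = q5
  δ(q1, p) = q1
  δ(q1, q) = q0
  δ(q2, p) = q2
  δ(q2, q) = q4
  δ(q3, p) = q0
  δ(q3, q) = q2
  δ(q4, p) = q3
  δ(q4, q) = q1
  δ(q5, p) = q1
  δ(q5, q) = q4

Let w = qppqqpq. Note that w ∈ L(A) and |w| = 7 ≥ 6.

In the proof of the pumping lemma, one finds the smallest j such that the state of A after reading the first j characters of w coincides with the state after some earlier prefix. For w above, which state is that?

q1

State sequence: q0 -q-> q5 -p-> q1 -p-> q1 -q-> q0 -q-> q5 -p-> q1 -q-> q0
First repeat at step 3: q1 was already visited.

The earliest repeat is at step j = 3: A is in q1, which it already visited at step i = 2.
With |Q| = 6, pigeonhole forces a state repeat no later than step 6; the substring read between the first and second visits to that state can be pumped.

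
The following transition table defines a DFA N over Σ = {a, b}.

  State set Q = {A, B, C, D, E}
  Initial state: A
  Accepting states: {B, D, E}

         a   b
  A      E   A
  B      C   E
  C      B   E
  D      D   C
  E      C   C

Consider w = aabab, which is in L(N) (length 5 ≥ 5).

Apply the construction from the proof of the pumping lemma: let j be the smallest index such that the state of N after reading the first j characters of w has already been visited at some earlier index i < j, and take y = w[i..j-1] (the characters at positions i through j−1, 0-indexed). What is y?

ab

State sequence: A -a-> E -a-> C -b-> E -a-> C -b-> E
First repeat at step 3: E was already visited.

So i = 1, j = 3, giving x = w[0:1] = a, y = w[1:3] = ab, z = w[3:5] = ab.
Check: |xy| = 3 ≤ 5 and |y| = 2 ≥ 1. Reading y takes N from E back to E, so every xyⁱz is accepted.
The DFA has 5 states, so the proof of the pumping lemma guarantees a repeated state among the first 5+1 visited; the segment between the two visits is the pumpable y.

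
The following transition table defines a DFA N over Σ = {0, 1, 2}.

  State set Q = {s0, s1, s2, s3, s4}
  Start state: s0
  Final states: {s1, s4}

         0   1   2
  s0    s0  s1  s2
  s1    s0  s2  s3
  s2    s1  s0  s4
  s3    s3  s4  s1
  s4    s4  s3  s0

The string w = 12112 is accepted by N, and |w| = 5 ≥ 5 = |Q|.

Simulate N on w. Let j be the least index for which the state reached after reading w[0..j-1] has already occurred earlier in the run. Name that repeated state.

s3

State sequence: s0 -1-> s1 -2-> s3 -1-> s4 -1-> s3 -2-> s1
First repeat at step 4: s3 was already visited.

The earliest repeat is at step j = 4: N is in s3, which it already visited at step i = 2.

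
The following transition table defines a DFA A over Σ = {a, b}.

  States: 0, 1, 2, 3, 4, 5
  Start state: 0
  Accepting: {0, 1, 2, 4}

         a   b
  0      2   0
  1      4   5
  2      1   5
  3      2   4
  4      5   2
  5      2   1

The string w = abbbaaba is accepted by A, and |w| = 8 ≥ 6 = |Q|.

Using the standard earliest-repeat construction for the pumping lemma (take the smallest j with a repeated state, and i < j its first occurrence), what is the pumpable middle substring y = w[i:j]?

Run of A on w = a b b b a a b a:
  step 0: 0  (start)
  step 1: 2  (read a: 0→2)
  step 2: 5  (read b: 2→5)
  step 3: 1  (read b: 5→1)
  step 4: 5  (read b: 1→5)   ← first repeat (5 seen earlier)
  step 5: 2  (read a: 5→2)
  step 6: 1  (read a: 2→1)
  step 7: 5  (read b: 1→5)
  step 8: 2  (read a: 5→2)

So i = 2, j = 4, giving x = w[0:2] = ab, y = w[2:4] = bb, z = w[4:8] = aaba.
Check: |xy| = 4 ≤ 6 and |y| = 2 ≥ 1. Reading y takes A from 5 back to 5, so every xyⁱz is accepted.

bb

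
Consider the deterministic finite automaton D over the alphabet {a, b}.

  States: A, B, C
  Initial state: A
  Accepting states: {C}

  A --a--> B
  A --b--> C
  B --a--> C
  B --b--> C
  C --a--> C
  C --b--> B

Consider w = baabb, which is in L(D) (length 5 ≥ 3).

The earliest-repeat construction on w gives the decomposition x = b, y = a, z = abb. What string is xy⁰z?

babb

xy⁰z = xz = b·abb = babb.
Reading y = a takes D from C back to C, so after x the machine is still in C, and z then leads to the accepting state C. Hence babb ∈ L(D).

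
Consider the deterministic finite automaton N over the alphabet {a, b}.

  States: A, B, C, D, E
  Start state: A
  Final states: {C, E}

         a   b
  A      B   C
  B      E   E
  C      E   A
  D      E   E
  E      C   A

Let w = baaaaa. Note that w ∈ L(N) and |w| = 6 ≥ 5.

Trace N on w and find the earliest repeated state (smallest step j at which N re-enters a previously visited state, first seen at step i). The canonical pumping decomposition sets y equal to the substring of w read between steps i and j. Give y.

State sequence: A -b-> C -a-> E -a-> C -a-> E -a-> C -a-> E
First repeat at step 3: C was already visited.

So i = 1, j = 3, giving x = w[0:1] = b, y = w[1:3] = aa, z = w[3:6] = aaa.
Check: |xy| = 3 ≤ 5 and |y| = 2 ≥ 1. Reading y takes N from C back to C, so every xyⁱz is accepted.
Pumping length from the standard proof: p = 5 (the number of states). The repeated state found above gives |xy| = j ≤ 5 and |y| = j − i ≥ 1.

aa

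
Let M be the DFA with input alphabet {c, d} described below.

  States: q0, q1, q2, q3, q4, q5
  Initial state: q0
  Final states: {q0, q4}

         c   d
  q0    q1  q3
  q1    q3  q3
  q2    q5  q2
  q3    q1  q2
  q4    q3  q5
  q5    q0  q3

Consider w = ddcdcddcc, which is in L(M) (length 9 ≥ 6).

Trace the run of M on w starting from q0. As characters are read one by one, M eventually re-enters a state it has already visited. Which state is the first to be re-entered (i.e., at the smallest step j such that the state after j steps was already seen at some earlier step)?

State sequence: q0 -d-> q3 -d-> q2 -c-> q5 -d-> q3 -c-> q1 -d-> q3 -d-> q2 -c-> q5 -c-> q0
First repeat at step 4: q3 was already visited.

The earliest repeat is at step j = 4: M is in q3, which it already visited at step i = 1.
The DFA has 6 states, so the proof of the pumping lemma guarantees a repeated state among the first 6+1 visited; the segment between the two visits is the pumpable y.

q3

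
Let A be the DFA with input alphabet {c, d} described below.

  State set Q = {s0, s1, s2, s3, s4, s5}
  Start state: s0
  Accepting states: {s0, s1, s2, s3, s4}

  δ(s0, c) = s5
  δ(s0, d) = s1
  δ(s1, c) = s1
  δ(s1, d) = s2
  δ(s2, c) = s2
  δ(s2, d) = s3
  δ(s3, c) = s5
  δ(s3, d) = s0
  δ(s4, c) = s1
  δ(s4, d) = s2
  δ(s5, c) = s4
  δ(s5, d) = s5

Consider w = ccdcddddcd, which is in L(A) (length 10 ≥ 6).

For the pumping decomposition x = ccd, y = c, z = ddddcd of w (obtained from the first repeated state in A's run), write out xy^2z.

xy^2z = ccd·c·c·ddddcd = ccdccddddcd.
Reading y = c takes A from s2 back to s2, so after x·y·y the machine is still in s2, and z then leads to the accepting state s3. Hence ccdccddddcd ∈ L(A).

ccdccddddcd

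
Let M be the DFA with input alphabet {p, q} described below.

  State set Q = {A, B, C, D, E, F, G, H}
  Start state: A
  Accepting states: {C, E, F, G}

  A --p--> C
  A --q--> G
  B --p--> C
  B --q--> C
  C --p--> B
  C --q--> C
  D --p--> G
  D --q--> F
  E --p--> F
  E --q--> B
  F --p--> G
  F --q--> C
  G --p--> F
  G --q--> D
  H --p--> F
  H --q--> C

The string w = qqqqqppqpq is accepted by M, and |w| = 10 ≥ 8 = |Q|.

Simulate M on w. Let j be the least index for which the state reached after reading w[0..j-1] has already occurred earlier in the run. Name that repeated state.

State sequence: A -q-> G -q-> D -q-> F -q-> C -q-> C -p-> B -p-> C -q-> C -p-> B -q-> C
First repeat at step 5: C was already visited.

The earliest repeat is at step j = 5: M is in C, which it already visited at step i = 4.
Pumping length from the standard proof: p = 8 (the number of states). The repeated state found above gives |xy| = j ≤ 8 and |y| = j − i ≥ 1.

C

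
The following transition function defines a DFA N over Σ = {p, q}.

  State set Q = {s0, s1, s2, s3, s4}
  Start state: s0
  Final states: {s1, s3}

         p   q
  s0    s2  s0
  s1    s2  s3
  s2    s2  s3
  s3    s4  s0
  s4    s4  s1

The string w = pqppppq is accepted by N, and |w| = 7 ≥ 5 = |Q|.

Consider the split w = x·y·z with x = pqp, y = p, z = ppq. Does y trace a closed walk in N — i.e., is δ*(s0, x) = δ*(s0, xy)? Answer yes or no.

yes

Run of N on the first 4 characters of w = p q p p:
  step 0: s0  (start)
  step 1: s2  (read p: s0→s2)
  step 2: s3  (read q: s2→s3)
  step 3: s4  (read p: s3→s4)
  step 4: s4  (read p: s4→s4)

After x (step 3): s4. After xy (step 4): s4.
They match, so y = p drives N around a cycle from s4 back to itself; pumping y any number of times keeps N in s4 before reading z, and xyⁱz ∈ L(N) for every i ≥ 0.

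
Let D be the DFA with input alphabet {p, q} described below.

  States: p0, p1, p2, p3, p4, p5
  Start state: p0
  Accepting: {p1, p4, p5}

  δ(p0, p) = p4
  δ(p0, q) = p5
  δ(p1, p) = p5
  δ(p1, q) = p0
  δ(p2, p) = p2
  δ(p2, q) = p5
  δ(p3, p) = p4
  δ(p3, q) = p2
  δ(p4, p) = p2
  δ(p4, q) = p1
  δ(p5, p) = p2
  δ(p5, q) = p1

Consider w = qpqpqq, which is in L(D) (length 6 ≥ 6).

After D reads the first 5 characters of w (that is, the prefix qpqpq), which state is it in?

p5

State sequence: p0 -q-> p5 -p-> p2 -q-> p5 -p-> p2 -q-> p5

After reading 5 characters, D is in state p5.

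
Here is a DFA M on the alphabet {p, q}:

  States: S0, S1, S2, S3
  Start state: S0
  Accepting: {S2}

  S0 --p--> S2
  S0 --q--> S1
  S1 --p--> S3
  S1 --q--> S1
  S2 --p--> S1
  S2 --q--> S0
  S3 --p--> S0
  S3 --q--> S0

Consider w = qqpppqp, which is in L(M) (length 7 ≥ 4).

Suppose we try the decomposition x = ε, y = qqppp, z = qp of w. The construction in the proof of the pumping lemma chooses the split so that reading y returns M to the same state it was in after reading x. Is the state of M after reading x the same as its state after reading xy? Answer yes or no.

no

State sequence: S0 -q-> S1 -q-> S1 -p-> S3 -p-> S0 -p-> S2

After x (step 0): S0. After xy (step 5): S2.
They differ (S0 ≠ S2), so y is not a cycle from the state after x; this split is not the one the pumping-lemma construction produces, and pumping y need not keep the string in L(M).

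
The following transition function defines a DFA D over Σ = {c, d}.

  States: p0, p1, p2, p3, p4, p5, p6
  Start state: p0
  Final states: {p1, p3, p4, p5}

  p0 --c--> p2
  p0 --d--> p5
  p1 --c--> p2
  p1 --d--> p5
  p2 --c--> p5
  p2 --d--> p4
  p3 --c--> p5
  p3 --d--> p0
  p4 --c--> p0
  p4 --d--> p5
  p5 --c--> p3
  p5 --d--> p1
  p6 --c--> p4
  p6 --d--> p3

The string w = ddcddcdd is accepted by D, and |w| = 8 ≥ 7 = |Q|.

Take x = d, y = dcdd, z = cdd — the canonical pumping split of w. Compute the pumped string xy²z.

ddcdddcddcdd

xy^2z = d·dcdd·dcdd·cdd = ddcdddcddcdd.
Reading y = dcdd takes D from p5 back to p5, so after x·y·y the machine is still in p5, and z then leads to the accepting state p5. Hence ddcdddcddcdd ∈ L(D).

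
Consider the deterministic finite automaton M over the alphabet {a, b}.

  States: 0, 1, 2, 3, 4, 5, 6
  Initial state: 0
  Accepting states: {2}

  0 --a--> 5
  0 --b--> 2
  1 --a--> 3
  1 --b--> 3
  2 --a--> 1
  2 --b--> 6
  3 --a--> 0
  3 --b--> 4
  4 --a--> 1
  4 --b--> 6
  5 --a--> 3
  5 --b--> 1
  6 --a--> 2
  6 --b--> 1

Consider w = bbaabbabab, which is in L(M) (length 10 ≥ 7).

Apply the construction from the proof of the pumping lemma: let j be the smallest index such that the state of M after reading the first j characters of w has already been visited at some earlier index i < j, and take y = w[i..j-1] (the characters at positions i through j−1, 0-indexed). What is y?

ba

Run of M on w = b b a a b b a b a b:
  step 0: 0  (start)
  step 1: 2  (read b: 0→2)
  step 2: 6  (read b: 2→6)
  step 3: 2  (read a: 6→2)   ← first repeat (2 seen earlier)
  step 4: 1  (read a: 2→1)
  step 5: 3  (read b: 1→3)
  step 6: 4  (read b: 3→4)
  step 7: 1  (read a: 4→1)
  step 8: 3  (read b: 1→3)
  step 9: 0  (read a: 3→0)
  step 10: 2  (read b: 0→2)

So i = 1, j = 3, giving x = w[0:1] = b, y = w[1:3] = ba, z = w[3:10] = abbabab.
Check: |xy| = 3 ≤ 7 and |y| = 2 ≥ 1. Reading y takes M from 2 back to 2, so every xyⁱz is accepted.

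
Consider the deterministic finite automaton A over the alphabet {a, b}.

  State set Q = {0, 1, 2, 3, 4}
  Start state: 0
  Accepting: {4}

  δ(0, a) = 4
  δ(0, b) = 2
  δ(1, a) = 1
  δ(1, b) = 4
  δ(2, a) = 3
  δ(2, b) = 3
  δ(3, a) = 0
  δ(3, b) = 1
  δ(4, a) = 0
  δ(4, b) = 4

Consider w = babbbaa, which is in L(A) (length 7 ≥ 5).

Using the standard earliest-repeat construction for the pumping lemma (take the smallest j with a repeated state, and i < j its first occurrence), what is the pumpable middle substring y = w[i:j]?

b

Run of A on w = b a b b b a a:
  step 0: 0  (start)
  step 1: 2  (read b: 0→2)
  step 2: 3  (read a: 2→3)
  step 3: 1  (read b: 3→1)
  step 4: 4  (read b: 1→4)
  step 5: 4  (read b: 4→4)   ← first repeat (4 seen earlier)
  step 6: 0  (read a: 4→0)
  step 7: 4  (read a: 0→4)

So i = 4, j = 5, giving x = w[0:4] = babb, y = w[4:5] = b, z = w[5:7] = aa.
Check: |xy| = 5 ≤ 5 and |y| = 1 ≥ 1. Reading y takes A from 4 back to 4, so every xyⁱz is accepted.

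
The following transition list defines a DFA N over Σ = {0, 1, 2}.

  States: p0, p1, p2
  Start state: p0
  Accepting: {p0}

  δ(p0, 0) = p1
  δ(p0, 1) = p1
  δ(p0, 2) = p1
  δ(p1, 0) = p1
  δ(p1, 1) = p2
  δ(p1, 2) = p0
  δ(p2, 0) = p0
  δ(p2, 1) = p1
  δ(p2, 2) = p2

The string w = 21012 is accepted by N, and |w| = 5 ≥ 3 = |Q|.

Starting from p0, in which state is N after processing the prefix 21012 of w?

State sequence: p0 -2-> p1 -1-> p2 -0-> p0 -1-> p1 -2-> p0

After reading 5 characters, N is in state p0.
(This kind of state-tracing is the core of the pumping-lemma construction: with 3 states, pigeonhole forces a repeat within the first 3 steps.)

p0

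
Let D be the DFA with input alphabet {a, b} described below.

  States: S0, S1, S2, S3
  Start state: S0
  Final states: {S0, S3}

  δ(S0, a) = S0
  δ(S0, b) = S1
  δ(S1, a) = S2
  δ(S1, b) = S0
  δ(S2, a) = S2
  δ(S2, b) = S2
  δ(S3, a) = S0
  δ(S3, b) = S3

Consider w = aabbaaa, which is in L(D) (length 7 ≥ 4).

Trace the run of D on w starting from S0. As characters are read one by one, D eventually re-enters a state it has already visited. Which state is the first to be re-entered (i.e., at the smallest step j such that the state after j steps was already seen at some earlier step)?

S0

State sequence: S0 -a-> S0 -a-> S0 -b-> S1 -b-> S0 -a-> S0 -a-> S0 -a-> S0
First repeat at step 1: S0 was already visited.

The earliest repeat is at step j = 1: D is in S0, which it already visited at step i = 0.
Pumping length from the standard proof: p = 4 (the number of states). The repeated state found above gives |xy| = j ≤ 4 and |y| = j − i ≥ 1.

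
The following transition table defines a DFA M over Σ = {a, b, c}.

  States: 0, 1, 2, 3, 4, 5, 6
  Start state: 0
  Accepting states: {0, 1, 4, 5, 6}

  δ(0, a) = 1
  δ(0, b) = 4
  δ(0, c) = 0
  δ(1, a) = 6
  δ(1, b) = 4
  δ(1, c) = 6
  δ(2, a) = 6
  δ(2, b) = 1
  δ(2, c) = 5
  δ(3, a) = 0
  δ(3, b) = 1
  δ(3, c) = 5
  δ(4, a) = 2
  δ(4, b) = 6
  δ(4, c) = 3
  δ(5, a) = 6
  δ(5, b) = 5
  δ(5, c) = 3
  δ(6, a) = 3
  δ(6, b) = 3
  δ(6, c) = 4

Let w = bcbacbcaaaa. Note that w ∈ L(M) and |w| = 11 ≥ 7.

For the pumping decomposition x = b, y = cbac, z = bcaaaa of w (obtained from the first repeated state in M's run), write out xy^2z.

bcbaccbacbcaaaa

xy^2z = b·cbac·cbac·bcaaaa = bcbaccbacbcaaaa.
Reading y = cbac takes M from 4 back to 4, so after x·y·y the machine is still in 4, and z then leads to the accepting state 0. Hence bcbaccbacbcaaaa ∈ L(M).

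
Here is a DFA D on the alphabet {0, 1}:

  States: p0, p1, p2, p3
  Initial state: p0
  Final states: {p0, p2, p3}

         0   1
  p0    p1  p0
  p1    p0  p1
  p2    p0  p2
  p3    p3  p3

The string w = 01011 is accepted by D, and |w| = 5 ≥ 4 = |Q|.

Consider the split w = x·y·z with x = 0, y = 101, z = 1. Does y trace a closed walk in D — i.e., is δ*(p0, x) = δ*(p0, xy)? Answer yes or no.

State sequence: p0 -0-> p1 -1-> p1 -0-> p0 -1-> p0

After x (step 1): p1. After xy (step 4): p0.
They differ (p1 ≠ p0), so y is not a cycle from the state after x; this split is not the one the pumping-lemma construction produces, and pumping y need not keep the string in L(D).

no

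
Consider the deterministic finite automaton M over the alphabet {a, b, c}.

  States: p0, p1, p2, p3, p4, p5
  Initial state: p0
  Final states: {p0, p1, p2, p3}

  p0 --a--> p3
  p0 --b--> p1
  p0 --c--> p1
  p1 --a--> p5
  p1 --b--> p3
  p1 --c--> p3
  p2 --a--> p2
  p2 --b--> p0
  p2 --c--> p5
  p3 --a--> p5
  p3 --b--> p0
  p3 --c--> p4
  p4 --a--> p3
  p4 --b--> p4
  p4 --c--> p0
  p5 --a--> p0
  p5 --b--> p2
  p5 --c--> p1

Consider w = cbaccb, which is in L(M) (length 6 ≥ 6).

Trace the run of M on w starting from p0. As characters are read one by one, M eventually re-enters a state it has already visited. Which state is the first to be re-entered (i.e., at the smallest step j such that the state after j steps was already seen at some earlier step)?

p1

Run of M on w = c b a c c b:
  step 0: p0  (start)
  step 1: p1  (read c: p0→p1)
  step 2: p3  (read b: p1→p3)
  step 3: p5  (read a: p3→p5)
  step 4: p1  (read c: p5→p1)   ← first repeat (p1 seen earlier)
  step 5: p3  (read c: p1→p3)
  step 6: p0  (read b: p3→p0)

The earliest repeat is at step j = 4: M is in p1, which it already visited at step i = 1.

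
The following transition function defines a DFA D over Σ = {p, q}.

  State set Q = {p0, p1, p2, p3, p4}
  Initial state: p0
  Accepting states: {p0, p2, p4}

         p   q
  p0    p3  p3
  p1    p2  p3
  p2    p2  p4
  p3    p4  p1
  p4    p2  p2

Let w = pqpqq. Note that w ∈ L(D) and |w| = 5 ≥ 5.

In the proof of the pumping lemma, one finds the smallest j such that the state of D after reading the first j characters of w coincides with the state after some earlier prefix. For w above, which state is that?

State sequence: p0 -p-> p3 -q-> p1 -p-> p2 -q-> p4 -q-> p2
First repeat at step 5: p2 was already visited.

The earliest repeat is at step j = 5: D is in p2, which it already visited at step i = 3.

p2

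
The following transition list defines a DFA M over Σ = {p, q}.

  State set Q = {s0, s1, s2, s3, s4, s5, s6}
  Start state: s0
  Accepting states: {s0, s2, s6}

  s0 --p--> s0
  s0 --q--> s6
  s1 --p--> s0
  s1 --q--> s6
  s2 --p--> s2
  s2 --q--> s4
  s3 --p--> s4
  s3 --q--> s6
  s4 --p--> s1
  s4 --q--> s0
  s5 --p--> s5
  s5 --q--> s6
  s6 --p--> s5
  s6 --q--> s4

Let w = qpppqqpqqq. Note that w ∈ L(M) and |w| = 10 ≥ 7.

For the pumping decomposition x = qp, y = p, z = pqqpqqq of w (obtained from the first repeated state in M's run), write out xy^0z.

xy⁰z = xz = qp·pqqpqqq = qppqqpqqq.
Reading y = p takes M from s5 back to s5, so after x the machine is still in s5, and z then leads to the accepting state s0. Hence qppqqpqqq ∈ L(M).

qppqqpqqq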